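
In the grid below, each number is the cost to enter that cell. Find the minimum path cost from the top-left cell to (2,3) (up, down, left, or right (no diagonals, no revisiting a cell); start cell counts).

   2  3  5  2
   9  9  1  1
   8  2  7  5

Best path: (0,0)→(0,1)→(0,2)→(1,2)→(1,3)→(2,3)
Cost: 2 + 3 + 5 + 1 + 1 + 5 = 17

17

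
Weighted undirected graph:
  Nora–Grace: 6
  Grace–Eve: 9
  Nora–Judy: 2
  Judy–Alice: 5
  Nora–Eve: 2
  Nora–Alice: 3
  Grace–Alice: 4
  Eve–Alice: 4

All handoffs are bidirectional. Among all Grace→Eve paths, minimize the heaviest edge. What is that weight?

A few of the Grace→Eve routes:
Grace→Nora→Alice→Eve: max(6, 3, 4) = 6
Grace→Alice→Judy→Nora→Eve: max(4, 5, 2, 2) = 5
Grace→Alice→Nora→Eve: max(4, 3, 2) = 4
Grace→Alice→Eve: max(4, 4) = 4
Grace→Nora→Eve: max(6, 2) = 6
Smallest bottleneck: 4.

4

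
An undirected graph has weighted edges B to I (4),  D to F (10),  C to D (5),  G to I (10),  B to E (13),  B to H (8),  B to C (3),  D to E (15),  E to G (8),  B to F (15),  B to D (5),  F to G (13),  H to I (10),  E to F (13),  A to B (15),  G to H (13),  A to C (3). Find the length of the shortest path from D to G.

19

A few of the D→G routes:
D-C-B-I-G: 5 + 3 + 4 + 10 = 22
D-B-H-G: 5 + 8 + 13 = 26
D-F-G: 10 + 13 = 23
D-E-G: 15 + 8 = 23
D-B-I-G: 5 + 4 + 10 = 19
The minimum is 19.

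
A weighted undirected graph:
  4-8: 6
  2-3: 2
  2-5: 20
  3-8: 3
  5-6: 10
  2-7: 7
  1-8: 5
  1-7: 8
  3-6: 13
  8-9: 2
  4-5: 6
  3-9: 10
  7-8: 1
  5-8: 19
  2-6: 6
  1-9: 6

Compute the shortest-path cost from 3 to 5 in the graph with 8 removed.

Paths from 3 to 5 avoiding 8:
3→6→5: 13 + 10 = 23
3→6→2→5: 13 + 6 + 20 = 39
3→9→1→7→2→6→5: 10 + 6 + 8 + 7 + 6 + 10 = 47
3→2→6→5: 2 + 6 + 10 = 18
3→9→1→7→2→5: 10 + 6 + 8 + 7 + 20 = 51
3→2→5: 2 + 20 = 22
The minimum is 18.

18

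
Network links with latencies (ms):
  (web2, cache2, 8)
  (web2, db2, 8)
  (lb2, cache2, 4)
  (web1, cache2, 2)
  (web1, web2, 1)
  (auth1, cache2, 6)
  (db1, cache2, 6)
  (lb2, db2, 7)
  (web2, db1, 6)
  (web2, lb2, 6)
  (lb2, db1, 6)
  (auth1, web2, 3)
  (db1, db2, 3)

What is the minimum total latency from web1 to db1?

7

Comparing a few candidate routes:
web1 -> cache2 -> db1: 2 + 6 = 8
web1 -> web2 -> db2 -> db1: 1 + 8 + 3 = 12
web1 -> web2 -> db1: 1 + 6 = 7
The minimum is 7 ms.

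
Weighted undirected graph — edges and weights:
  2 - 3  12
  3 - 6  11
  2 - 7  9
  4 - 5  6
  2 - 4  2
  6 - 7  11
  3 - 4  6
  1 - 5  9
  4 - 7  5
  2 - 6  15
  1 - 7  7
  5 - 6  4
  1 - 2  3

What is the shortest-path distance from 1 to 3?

11

Some routes from 1 to 3:
1 -> 7 -> 4 -> 3: 7 + 5 + 6 = 18
1 -> 2 -> 3: 3 + 12 = 15
1 -> 2 -> 4 -> 3: 3 + 2 + 6 = 11
Shortest: 11.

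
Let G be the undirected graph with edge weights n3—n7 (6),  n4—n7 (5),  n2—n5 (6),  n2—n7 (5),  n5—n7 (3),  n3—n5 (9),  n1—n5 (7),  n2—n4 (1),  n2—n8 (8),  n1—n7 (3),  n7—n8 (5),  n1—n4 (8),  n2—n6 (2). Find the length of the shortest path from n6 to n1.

Comparing a few candidate routes:
n6 - n2 - n5 - n1: 2 + 6 + 7 = 15
n6 - n2 - n5 - n7 - n1: 2 + 6 + 3 + 3 = 14
n6 - n2 - n4 - n7 - n1: 2 + 1 + 5 + 3 = 11
n6 - n2 - n7 - n5 - n1: 2 + 5 + 3 + 7 = 17
n6 - n2 - n7 - n1: 2 + 5 + 3 = 10
n6 - n2 - n4 - n1: 2 + 1 + 8 = 11
Best route has total 10.

10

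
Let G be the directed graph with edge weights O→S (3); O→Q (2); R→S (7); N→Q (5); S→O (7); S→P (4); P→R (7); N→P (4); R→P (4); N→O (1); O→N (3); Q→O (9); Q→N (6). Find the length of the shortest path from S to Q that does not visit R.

9

Paths from S to Q avoiding R:
S - O - N - Q: 7 + 3 + 5 = 15
S - O - Q: 7 + 2 = 9
The minimum is 9.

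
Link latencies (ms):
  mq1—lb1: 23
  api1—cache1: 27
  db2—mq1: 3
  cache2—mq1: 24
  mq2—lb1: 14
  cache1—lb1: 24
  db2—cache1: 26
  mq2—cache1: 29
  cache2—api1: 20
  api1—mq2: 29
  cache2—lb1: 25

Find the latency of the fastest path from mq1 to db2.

Some routes from mq1 to db2:
mq1 - lb1 - cache1 - db2: 23 + 24 + 26 = 73
mq1 - lb1 - mq2 - cache1 - db2: 23 + 14 + 29 + 26 = 92
mq1 - db2: 3
Shortest: 3 ms.

3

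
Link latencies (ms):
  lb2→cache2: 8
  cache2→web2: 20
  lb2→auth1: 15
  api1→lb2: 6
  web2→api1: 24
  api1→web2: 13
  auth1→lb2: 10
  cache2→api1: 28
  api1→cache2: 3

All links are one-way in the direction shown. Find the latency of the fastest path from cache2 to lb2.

Routes from cache2 to lb2:
cache2→web2→api1→lb2: 20 + 24 + 6 = 50
cache2→api1→lb2: 28 + 6 = 34
Shortest: 34 ms.

34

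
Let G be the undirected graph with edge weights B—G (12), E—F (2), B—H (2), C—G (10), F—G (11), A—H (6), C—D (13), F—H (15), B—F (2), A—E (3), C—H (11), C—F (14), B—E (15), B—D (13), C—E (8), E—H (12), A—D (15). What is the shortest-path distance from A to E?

3

Checking several routes:
A - H - F - E: 6 + 15 + 2 = 23
A - E: 3
A - H - E: 6 + 12 = 18
A - H - B - F - E: 6 + 2 + 2 + 2 = 12
A - H - B - E: 6 + 2 + 15 = 23
Shortest: 3.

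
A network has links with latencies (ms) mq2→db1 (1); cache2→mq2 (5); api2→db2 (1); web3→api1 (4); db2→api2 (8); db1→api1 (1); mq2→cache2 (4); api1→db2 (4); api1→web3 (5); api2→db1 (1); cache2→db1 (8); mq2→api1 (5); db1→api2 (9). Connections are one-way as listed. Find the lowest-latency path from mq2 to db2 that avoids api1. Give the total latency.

Candidate routes:
mq2-db1-api2-db2: 1 + 9 + 1 = 11
mq2-cache2-db1-api2-db2: 4 + 8 + 9 + 1 = 22
Best route has total 11 ms.

11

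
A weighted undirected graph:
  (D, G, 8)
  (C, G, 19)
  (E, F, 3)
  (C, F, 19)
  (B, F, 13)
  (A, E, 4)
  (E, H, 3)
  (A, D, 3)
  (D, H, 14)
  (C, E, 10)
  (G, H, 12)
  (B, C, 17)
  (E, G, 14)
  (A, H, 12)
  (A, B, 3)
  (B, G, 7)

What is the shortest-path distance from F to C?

13

A few of the F→C routes:
F→B→C: 13 + 17 = 30
F→B→A→E→C: 13 + 3 + 4 + 10 = 30
F→C: 19
F→E→A→B→C: 3 + 4 + 3 + 17 = 27
F→E→C: 3 + 10 = 13
The minimum is 13.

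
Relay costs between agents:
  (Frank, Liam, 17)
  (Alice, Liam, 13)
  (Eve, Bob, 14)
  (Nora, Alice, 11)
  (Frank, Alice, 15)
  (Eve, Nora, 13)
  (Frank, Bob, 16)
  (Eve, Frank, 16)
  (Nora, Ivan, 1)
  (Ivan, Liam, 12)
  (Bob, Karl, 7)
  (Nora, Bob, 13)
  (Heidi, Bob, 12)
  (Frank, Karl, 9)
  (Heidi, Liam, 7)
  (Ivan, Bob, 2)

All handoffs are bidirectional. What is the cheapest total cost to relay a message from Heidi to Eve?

26

A few of the Heidi→Eve routes:
Heidi -> Bob -> Ivan -> Nora -> Eve: 12 + 2 + 1 + 13 = 28
Heidi -> Liam -> Ivan -> Nora -> Eve: 7 + 12 + 1 + 13 = 33
Heidi -> Bob -> Eve: 12 + 14 = 26
Best route has total 26.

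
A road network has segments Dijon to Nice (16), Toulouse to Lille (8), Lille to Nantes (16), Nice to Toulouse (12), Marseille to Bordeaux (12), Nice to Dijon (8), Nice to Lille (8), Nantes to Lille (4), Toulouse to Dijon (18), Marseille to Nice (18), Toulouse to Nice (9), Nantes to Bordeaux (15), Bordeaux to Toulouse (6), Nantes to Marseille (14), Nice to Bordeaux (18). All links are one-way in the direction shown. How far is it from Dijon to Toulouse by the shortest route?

28

Comparing a few candidate routes:
Dijon - Nice - Lille - Nantes - Bordeaux - Toulouse: 16 + 8 + 16 + 15 + 6 = 61
Dijon - Nice - Bordeaux - Toulouse: 16 + 18 + 6 = 40
Dijon - Nice - Toulouse: 16 + 12 = 28
Best route has total 28.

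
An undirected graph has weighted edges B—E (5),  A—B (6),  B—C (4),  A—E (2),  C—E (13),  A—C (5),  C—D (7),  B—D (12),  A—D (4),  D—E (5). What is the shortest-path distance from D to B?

10

Some routes from D to B:
D→A→E→B: 4 + 2 + 5 = 11
D→C→B: 7 + 4 = 11
D→E→B: 5 + 5 = 10
D→A→B: 4 + 6 = 10
Shortest: 10.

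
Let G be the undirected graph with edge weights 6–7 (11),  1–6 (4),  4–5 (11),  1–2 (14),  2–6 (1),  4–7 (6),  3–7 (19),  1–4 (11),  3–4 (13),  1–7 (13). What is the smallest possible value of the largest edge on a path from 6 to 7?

A few of the 6→7 routes:
6→1→7: max(4, 13) = 13
6→1→4→7: max(4, 11, 6) = 11
6→7: max(11) = 11
Smallest bottleneck: 11.

11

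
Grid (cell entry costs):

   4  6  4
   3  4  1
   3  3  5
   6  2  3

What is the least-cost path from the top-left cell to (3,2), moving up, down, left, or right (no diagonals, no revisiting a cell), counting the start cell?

One optimal route is (0,0)→(1,0)→(2,0)→(2,1)→(3,1)→(3,2).
Its cost is 4 + 3 + 3 + 3 + 2 + 3 = 18.

18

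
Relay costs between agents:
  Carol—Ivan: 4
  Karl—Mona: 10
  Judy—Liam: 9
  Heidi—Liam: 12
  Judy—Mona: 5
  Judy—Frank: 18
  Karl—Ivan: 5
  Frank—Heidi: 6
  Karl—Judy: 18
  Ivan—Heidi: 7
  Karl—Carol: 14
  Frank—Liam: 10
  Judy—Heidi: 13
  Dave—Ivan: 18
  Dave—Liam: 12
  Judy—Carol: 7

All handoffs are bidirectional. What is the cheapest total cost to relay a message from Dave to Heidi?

Checking several routes:
Dave -> Liam -> Judy -> Heidi: 12 + 9 + 13 = 34
Dave -> Ivan -> Heidi: 18 + 7 = 25
Dave -> Liam -> Heidi: 12 + 12 = 24
Dave -> Liam -> Frank -> Heidi: 12 + 10 + 6 = 28
Best route has total 24.

24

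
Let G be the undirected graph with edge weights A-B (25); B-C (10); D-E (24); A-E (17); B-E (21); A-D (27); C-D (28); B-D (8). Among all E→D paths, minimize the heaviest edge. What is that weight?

21

Checking several routes:
E -> D: max(24) = 24
E -> B -> A -> D: max(21, 25, 27) = 27
E -> A -> D: max(17, 27) = 27
E -> A -> B -> D: max(17, 25, 8) = 25
E -> B -> D: max(21, 8) = 21
The minimum achievable maximum is 21.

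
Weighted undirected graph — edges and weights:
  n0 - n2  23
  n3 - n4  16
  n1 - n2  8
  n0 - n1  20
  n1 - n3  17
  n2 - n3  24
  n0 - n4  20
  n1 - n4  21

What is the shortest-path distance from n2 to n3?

Checking several routes:
n2-n3: 24
n2-n1-n3: 8 + 17 = 25
n2-n0-n4-n3: 23 + 20 + 16 = 59
n2-n1-n4-n3: 8 + 21 + 16 = 45
Best route has total 24.

24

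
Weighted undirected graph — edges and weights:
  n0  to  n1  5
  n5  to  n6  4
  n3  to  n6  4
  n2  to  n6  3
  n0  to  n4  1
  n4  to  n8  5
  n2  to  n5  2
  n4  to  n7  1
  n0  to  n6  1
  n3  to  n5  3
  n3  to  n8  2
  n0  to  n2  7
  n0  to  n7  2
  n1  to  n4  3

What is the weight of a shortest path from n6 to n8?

6

Some routes from n6 to n8:
n6 -> n0 -> n7 -> n4 -> n8: 1 + 2 + 1 + 5 = 9
n6 -> n5 -> n3 -> n8: 4 + 3 + 2 = 9
n6 -> n0 -> n4 -> n8: 1 + 1 + 5 = 7
n6 -> n2 -> n5 -> n3 -> n8: 3 + 2 + 3 + 2 = 10
n6 -> n3 -> n8: 4 + 2 = 6
Best route has total 6.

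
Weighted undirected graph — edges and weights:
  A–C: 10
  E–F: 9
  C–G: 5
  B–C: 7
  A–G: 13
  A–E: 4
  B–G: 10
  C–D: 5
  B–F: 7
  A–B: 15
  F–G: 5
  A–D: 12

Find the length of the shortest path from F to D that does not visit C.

25

Paths from F to D avoiding C:
F → B → G → A → D: 7 + 10 + 13 + 12 = 42
F → G → B → A → D: 5 + 10 + 15 + 12 = 42
F → G → A → D: 5 + 13 + 12 = 30
F → E → A → D: 9 + 4 + 12 = 25
F → B → A → D: 7 + 15 + 12 = 34
Shortest: 25.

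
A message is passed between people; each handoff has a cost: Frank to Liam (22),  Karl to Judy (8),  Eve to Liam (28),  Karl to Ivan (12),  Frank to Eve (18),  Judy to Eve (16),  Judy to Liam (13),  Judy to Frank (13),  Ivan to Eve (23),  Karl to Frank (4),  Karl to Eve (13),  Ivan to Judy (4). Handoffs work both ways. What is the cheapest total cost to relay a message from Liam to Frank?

22

Checking several routes:
Liam - Frank: 22
Liam - Judy - Ivan - Karl - Frank: 13 + 4 + 12 + 4 = 33
Liam - Eve - Frank: 28 + 18 = 46
Liam - Judy - Karl - Frank: 13 + 8 + 4 = 25
Liam - Eve - Karl - Frank: 28 + 13 + 4 = 45
Liam - Judy - Frank: 13 + 13 = 26
Shortest: 22.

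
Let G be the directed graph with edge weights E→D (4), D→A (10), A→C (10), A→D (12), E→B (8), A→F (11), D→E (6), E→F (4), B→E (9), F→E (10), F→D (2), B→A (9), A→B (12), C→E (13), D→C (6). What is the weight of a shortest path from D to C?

6

Candidate routes:
D → E → B → A → C: 6 + 8 + 9 + 10 = 33
D → A → C: 10 + 10 = 20
D → C: 6
Best route has total 6.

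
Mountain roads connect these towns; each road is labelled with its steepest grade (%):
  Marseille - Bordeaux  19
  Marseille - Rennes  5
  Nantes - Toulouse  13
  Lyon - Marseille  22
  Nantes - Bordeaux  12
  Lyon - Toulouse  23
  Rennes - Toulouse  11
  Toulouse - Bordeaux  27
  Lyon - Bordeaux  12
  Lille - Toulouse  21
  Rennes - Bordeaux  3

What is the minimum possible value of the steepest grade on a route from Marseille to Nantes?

12

A few of the Marseille→Nantes routes:
Marseille-Rennes-Bordeaux-Nantes: max(5, 3, 12) = 12
Marseille-Rennes-Toulouse-Nantes: max(5, 11, 13) = 13
Marseille-Bordeaux-Nantes: max(19, 12) = 19
Best route has worst link 12%.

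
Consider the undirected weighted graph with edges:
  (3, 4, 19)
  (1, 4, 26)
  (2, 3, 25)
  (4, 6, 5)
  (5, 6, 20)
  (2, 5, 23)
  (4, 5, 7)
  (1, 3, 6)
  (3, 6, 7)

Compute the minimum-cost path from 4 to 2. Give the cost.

Checking several routes:
4-5-2: 7 + 23 = 30
4-6-3-2: 5 + 7 + 25 = 37
4-1-3-2: 26 + 6 + 25 = 57
4-6-5-2: 5 + 20 + 23 = 48
4-3-2: 19 + 25 = 44
The minimum is 30.

30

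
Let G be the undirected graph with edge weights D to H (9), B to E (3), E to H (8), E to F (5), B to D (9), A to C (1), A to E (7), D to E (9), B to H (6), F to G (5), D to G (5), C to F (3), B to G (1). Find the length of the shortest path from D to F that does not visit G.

Comparing a few candidate routes:
D→E→F: 9 + 5 = 14
D→H→E→F: 9 + 8 + 5 = 22
D→B→E→F: 9 + 3 + 5 = 17
D→H→B→E→F: 9 + 6 + 3 + 5 = 23
D→E→A→C→F: 9 + 7 + 1 + 3 = 20
D→B→E→A→C→F: 9 + 3 + 7 + 1 + 3 = 23
The minimum is 14.

14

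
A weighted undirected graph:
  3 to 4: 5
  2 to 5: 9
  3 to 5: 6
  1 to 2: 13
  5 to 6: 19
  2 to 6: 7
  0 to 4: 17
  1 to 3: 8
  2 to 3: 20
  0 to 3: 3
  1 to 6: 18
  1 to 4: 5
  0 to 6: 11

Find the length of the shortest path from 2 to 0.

18

Comparing a few candidate routes:
2 -> 5 -> 3 -> 0: 9 + 6 + 3 = 18
2 -> 3 -> 0: 20 + 3 = 23
2 -> 6 -> 0: 7 + 11 = 18
Best route has total 18.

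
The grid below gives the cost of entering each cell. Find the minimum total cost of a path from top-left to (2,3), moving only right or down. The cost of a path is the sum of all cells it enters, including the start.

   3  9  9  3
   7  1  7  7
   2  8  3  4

25

One optimal route is (0,0) -> (1,0) -> (1,1) -> (1,2) -> (2,2) -> (2,3).
Its cost is 3 + 7 + 1 + 7 + 3 + 4 = 25.
(Top row then right column would cost 35.)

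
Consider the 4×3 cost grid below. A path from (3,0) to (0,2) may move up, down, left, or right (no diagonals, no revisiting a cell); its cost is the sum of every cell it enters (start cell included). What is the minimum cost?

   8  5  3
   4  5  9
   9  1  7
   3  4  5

Take [3,0]→[3,1]→[2,1]→[1,1]→[0,1]→[0,2] for a total of 3 + 4 + 1 + 5 + 5 + 3 = 21.

21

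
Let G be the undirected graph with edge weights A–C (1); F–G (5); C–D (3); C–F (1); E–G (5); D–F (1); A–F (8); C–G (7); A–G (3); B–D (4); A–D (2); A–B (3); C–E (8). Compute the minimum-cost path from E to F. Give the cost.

Comparing a few candidate routes:
E - C - F: 8 + 1 = 9
E - G - A - C - F: 5 + 3 + 1 + 1 = 10
E - G - F: 5 + 5 = 10
Best route has total 9.

9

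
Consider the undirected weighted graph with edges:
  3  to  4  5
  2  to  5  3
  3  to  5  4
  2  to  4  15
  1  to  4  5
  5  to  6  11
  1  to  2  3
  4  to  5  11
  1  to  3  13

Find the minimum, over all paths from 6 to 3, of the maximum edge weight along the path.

Checking several routes:
6-5-4-1-3: max(11, 11, 5, 13) = 13
6-5-2-1-4-3: max(11, 3, 3, 5, 5) = 11
6-5-4-2-1-3: max(11, 11, 15, 3, 13) = 15
6-5-2-1-3: max(11, 3, 3, 13) = 13
6-5-4-3: max(11, 11, 5) = 11
6-5-3: max(11, 4) = 11
Smallest bottleneck: 11.

11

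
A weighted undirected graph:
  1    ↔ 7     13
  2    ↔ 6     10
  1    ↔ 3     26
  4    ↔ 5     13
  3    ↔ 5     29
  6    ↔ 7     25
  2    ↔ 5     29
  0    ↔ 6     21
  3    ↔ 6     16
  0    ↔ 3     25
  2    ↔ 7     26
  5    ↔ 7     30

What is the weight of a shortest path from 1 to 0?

51

A few of the 1→0 routes:
1-7-2-6-0: 13 + 26 + 10 + 21 = 70
1-3-6-0: 26 + 16 + 21 = 63
1-7-6-0: 13 + 25 + 21 = 59
1-3-0: 26 + 25 = 51
The minimum is 51.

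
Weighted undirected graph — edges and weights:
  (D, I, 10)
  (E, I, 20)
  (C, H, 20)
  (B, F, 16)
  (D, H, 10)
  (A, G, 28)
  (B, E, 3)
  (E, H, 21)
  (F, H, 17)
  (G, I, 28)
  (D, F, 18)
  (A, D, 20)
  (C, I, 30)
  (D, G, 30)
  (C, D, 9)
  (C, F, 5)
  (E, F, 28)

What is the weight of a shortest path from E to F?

Checking several routes:
E-H-F: 21 + 17 = 38
E-B-F: 3 + 16 = 19
E-I-D-C-F: 20 + 10 + 9 + 5 = 44
E-F: 28
The minimum is 19.

19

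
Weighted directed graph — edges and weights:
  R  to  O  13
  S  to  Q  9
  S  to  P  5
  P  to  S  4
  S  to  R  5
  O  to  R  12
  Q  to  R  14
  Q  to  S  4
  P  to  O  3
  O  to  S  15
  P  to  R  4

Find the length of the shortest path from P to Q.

Paths from P to Q:
P→O→S→Q: 3 + 15 + 9 = 27
P→S→Q: 4 + 9 = 13
P→R→O→S→Q: 4 + 13 + 15 + 9 = 41
Best route has total 13.

13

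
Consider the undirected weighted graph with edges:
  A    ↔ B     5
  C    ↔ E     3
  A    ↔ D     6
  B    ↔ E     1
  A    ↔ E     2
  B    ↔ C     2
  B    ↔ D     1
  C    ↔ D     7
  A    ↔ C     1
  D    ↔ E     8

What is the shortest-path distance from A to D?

Some routes from A to D:
A→E→B→D: 2 + 1 + 1 = 4
A→B→D: 5 + 1 = 6
A→C→B→D: 1 + 2 + 1 = 4
Shortest: 4.

4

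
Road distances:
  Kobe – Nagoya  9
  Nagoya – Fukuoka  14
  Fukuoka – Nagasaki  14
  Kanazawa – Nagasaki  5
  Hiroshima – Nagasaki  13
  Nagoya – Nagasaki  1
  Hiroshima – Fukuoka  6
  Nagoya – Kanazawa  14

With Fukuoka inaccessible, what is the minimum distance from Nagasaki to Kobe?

10

Routes from Nagasaki to Kobe avoiding Fukuoka:
Nagasaki -> Nagoya -> Kobe: 1 + 9 = 10
Nagasaki -> Kanazawa -> Nagoya -> Kobe: 5 + 14 + 9 = 28
Best route has total 10.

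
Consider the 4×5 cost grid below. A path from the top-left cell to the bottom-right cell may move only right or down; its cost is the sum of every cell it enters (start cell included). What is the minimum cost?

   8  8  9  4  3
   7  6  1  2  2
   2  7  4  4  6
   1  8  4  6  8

Take [0,0]→[1,0]→[1,1]→[1,2]→[1,3]→[1,4]→[2,4]→[3,4] for a total of 8 + 7 + 6 + 1 + 2 + 2 + 6 + 8 = 40.
For comparison, the top-then-right route costs 48.

40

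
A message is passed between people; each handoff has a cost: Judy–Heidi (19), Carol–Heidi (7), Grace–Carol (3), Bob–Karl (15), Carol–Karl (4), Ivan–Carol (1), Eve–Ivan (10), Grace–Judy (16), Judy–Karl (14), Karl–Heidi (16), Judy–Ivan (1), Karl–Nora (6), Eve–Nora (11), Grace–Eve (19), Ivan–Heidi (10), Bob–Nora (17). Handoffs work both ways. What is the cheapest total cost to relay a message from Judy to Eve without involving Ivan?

31

Checking several routes:
Judy→Grace→Eve: 16 + 19 = 35
Judy→Grace→Carol→Karl→Nora→Eve: 16 + 3 + 4 + 6 + 11 = 40
Judy→Karl→Nora→Eve: 14 + 6 + 11 = 31
Judy→Karl→Carol→Grace→Eve: 14 + 4 + 3 + 19 = 40
Judy→Heidi→Carol→Karl→Nora→Eve: 19 + 7 + 4 + 6 + 11 = 47
Best route has total 31.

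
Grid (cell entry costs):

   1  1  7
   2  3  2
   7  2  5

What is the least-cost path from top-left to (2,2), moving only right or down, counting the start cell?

12

Take (0,0) → (0,1) → (1,1) → (1,2) → (2,2) for a total of 1 + 1 + 3 + 2 + 5 = 12.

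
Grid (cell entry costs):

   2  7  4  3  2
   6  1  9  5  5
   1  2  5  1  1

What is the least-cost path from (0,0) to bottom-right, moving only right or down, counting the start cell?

18

Cheapest: (0,0)→(1,0)→(1,1)→(2,1)→(2,2)→(2,3)→(2,4)
  2 + 6 + 1 + 2 + 5 + 1 + 1 = 18
(Top row then right column would cost 24.)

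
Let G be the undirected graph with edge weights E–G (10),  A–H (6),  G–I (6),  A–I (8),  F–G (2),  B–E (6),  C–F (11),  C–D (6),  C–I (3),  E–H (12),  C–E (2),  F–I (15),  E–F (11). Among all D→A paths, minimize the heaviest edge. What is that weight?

8

Some routes from D to A:
D→C→I→A: max(6, 3, 8) = 8
D→C→E→G→I→A: max(6, 2, 10, 6, 8) = 10
D→C→E→F→G→I→A: max(6, 2, 11, 2, 6, 8) = 11
Best route has worst link 8.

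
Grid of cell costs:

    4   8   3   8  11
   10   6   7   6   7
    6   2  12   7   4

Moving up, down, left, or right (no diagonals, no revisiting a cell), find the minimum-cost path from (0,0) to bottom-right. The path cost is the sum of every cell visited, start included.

Cheapest: r0c0→r0c1→r0c2→r1c2→r1c3→r1c4→r2c4
  4 + 8 + 3 + 7 + 6 + 7 + 4 = 39

39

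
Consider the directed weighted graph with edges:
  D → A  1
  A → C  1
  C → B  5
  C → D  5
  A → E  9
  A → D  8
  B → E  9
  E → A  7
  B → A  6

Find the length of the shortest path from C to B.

5

Routes from C to B:
C -> B: 5
Best route has total 5.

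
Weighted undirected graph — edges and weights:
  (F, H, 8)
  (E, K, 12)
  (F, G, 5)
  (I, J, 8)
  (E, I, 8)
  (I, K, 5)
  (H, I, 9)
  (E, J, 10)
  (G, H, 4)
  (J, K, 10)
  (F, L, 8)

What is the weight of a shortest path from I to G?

Candidate routes:
I-H-G: 9 + 4 = 13
I-H-F-G: 9 + 8 + 5 = 22
Shortest: 13.

13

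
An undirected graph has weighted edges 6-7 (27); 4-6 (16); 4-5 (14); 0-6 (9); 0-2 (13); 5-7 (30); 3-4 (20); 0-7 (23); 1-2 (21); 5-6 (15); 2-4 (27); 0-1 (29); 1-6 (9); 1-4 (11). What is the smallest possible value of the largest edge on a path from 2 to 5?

Some routes from 2 to 5:
2-1-4-6-5: max(21, 11, 16, 15) = 21
2-1-4-5: max(21, 11, 14) = 21
2-0-6-1-4-5: max(13, 9, 9, 11, 14) = 14
2-0-6-5: max(13, 9, 15) = 15
2-1-6-5: max(21, 9, 15) = 21
2-0-6-4-5: max(13, 9, 16, 14) = 16
The minimum achievable maximum is 14.

14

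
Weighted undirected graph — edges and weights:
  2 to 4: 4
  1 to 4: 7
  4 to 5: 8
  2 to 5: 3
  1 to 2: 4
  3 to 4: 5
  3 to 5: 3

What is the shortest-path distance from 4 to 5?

7

Candidate routes:
4 - 3 - 5: 5 + 3 = 8
4 - 2 - 5: 4 + 3 = 7
4 - 1 - 2 - 5: 7 + 4 + 3 = 14
4 - 5: 8
Best route has total 7.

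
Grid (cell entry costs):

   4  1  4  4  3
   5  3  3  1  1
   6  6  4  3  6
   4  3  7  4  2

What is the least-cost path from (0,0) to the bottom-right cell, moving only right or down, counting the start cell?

Best path: r0c0→r0c1→r1c1→r1c2→r1c3→r1c4→r2c4→r3c4
Cost: 4 + 1 + 3 + 3 + 1 + 1 + 6 + 2 = 21

21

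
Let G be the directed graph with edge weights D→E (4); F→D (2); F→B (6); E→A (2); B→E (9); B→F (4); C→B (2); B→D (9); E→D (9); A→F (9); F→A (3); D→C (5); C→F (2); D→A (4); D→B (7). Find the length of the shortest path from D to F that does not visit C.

11

Paths from D to F avoiding C:
D - B - E - A - F: 7 + 9 + 2 + 9 = 27
D - B - F: 7 + 4 = 11
D - A - F: 4 + 9 = 13
D - E - A - F: 4 + 2 + 9 = 15
Best route has total 11.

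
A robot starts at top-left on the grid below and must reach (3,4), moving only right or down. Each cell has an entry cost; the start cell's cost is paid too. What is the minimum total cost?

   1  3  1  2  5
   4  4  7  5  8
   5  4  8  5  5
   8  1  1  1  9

24

One optimal route is (0,0) → (0,1) → (1,1) → (2,1) → (3,1) → (3,2) → (3,3) → (3,4).
Its cost is 1 + 3 + 4 + 4 + 1 + 1 + 1 + 9 = 24.
(Top row then right column would cost 34.)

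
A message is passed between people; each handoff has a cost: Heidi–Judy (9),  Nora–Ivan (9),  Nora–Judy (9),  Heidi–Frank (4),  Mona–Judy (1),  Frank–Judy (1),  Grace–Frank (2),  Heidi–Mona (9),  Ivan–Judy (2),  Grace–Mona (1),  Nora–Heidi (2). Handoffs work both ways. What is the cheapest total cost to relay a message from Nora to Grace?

8

Some routes from Nora to Grace:
Nora -> Judy -> Mona -> Grace: 9 + 1 + 1 = 11
Nora -> Heidi -> Frank -> Judy -> Mona -> Grace: 2 + 4 + 1 + 1 + 1 = 9
Nora -> Heidi -> Mona -> Grace: 2 + 9 + 1 = 12
Nora -> Heidi -> Frank -> Grace: 2 + 4 + 2 = 8
Nora -> Ivan -> Judy -> Mona -> Grace: 9 + 2 + 1 + 1 = 13
Nora -> Judy -> Frank -> Grace: 9 + 1 + 2 = 12
Best route has total 8.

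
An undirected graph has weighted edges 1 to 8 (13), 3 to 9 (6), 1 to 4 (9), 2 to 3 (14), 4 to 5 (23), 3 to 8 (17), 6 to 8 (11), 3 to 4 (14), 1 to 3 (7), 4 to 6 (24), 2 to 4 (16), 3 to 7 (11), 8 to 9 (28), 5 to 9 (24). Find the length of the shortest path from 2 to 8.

31

Some routes from 2 to 8:
2 → 3 → 8: 14 + 17 = 31
2 → 4 → 3 → 8: 16 + 14 + 17 = 47
2 → 4 → 1 → 8: 16 + 9 + 13 = 38
2 → 3 → 1 → 8: 14 + 7 + 13 = 34
2 → 3 → 9 → 8: 14 + 6 + 28 = 48
The minimum is 31.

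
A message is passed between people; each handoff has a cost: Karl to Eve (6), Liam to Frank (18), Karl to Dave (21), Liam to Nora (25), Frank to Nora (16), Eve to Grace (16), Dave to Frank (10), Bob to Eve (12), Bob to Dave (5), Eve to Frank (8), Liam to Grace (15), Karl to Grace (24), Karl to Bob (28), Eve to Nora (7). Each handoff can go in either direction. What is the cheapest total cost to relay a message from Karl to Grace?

A few of the Karl→Grace routes:
Karl -> Grace: 24
Karl -> Eve -> Frank -> Liam -> Grace: 6 + 8 + 18 + 15 = 47
Karl -> Eve -> Grace: 6 + 16 = 22
The minimum is 22.

22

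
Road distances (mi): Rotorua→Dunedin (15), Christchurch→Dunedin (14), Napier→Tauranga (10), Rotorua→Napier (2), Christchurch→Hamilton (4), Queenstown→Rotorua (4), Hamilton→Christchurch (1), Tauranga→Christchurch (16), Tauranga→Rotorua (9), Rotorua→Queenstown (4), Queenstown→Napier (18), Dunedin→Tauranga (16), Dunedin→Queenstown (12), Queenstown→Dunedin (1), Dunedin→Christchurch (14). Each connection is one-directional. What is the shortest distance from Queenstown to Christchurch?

15

Some routes from Queenstown to Christchurch:
Queenstown-Dunedin-Christchurch: 1 + 14 = 15
Queenstown-Rotorua-Napier-Tauranga-Christchurch: 4 + 2 + 10 + 16 = 32
Queenstown-Rotorua-Dunedin-Christchurch: 4 + 15 + 14 = 33
The minimum is 15 mi.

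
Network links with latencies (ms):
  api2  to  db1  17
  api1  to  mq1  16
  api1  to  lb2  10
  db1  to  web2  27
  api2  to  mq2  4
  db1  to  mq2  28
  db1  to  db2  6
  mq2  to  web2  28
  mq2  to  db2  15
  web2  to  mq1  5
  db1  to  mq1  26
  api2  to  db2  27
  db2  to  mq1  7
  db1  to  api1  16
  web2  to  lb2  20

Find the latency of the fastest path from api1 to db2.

Checking several routes:
api1-db1-db2: 16 + 6 = 22
api1-lb2-web2-mq1-db2: 10 + 20 + 5 + 7 = 42
api1-mq1-db2: 16 + 7 = 23
api1-mq1-db1-db2: 16 + 26 + 6 = 48
Shortest: 22 ms.

22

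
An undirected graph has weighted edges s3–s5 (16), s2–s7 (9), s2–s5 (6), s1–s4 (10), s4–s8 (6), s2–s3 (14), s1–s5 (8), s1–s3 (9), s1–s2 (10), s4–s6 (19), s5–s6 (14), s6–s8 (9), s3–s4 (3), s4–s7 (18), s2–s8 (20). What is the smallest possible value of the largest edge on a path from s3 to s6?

9

Comparing a few candidate routes:
s3 -> s2 -> s1 -> s5 -> s6: max(14, 10, 8, 14) = 14
s3 -> s4 -> s1 -> s5 -> s6: max(3, 10, 8, 14) = 14
s3 -> s4 -> s8 -> s6: max(3, 6, 9) = 9
s3 -> s4 -> s1 -> s2 -> s5 -> s6: max(3, 10, 10, 6, 14) = 14
s3 -> s1 -> s4 -> s8 -> s6: max(9, 10, 6, 9) = 10
Smallest bottleneck: 9.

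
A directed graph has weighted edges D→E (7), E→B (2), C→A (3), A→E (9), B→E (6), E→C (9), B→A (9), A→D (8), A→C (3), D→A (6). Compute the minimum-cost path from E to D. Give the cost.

Routes from E to D:
E→C→A→D: 9 + 3 + 8 = 20
E→B→A→D: 2 + 9 + 8 = 19
The minimum is 19.

19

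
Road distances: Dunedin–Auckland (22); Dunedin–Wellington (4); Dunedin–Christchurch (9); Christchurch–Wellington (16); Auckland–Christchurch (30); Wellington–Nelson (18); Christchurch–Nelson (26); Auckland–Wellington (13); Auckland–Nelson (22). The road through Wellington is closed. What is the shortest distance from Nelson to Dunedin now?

Routes from Nelson to Dunedin avoiding Wellington:
Nelson → Auckland → Dunedin: 22 + 22 = 44
Nelson → Auckland → Christchurch → Dunedin: 22 + 30 + 9 = 61
Nelson → Christchurch → Auckland → Dunedin: 26 + 30 + 22 = 78
Nelson → Christchurch → Dunedin: 26 + 9 = 35
The minimum is 35.

35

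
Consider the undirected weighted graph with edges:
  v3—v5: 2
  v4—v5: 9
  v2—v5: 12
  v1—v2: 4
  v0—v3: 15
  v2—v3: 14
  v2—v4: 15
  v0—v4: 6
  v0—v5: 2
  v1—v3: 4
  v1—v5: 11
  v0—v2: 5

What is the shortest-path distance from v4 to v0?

Comparing a few candidate routes:
v4 -> v5 -> v0: 9 + 2 = 11
v4 -> v0: 6
v4 -> v5 -> v3 -> v0: 9 + 2 + 15 = 26
v4 -> v2 -> v0: 15 + 5 = 20
v4 -> v5 -> v3 -> v1 -> v2 -> v0: 9 + 2 + 4 + 4 + 5 = 24
The minimum is 6.

6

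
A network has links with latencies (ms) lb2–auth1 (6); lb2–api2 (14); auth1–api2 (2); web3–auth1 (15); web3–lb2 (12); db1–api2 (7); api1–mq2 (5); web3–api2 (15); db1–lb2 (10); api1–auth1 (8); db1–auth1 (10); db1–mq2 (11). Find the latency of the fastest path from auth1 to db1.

9

Some routes from auth1 to db1:
auth1 → lb2 → db1: 6 + 10 = 16
auth1 → db1: 10
auth1 → api2 → db1: 2 + 7 = 9
Best route has total 9 ms.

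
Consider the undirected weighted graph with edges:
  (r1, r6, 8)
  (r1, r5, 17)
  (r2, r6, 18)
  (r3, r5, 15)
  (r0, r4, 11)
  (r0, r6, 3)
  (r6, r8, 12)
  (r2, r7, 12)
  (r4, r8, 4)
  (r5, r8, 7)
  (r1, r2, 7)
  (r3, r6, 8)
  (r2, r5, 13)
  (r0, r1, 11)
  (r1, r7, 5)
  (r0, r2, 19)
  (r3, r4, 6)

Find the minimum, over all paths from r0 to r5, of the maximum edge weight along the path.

8

Checking several routes:
r0→r1→r6→r3→r4→r8→r5: max(11, 8, 8, 6, 4, 7) = 11
r0→r6→r3→r4→r8→r5: max(3, 8, 6, 4, 7) = 8
r0→r6→r8→r5: max(3, 12, 7) = 12
r0→r4→r8→r5: max(11, 4, 7) = 11
The minimum achievable maximum is 8.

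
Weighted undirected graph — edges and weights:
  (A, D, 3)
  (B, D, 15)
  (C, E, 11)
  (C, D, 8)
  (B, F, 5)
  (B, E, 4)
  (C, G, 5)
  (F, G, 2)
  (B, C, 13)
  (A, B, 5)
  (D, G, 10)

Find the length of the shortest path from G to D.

10

Comparing a few candidate routes:
G-F-B-A-D: 2 + 5 + 5 + 3 = 15
G-F-B-D: 2 + 5 + 15 = 22
G-D: 10
G-C-D: 5 + 8 = 13
The minimum is 10.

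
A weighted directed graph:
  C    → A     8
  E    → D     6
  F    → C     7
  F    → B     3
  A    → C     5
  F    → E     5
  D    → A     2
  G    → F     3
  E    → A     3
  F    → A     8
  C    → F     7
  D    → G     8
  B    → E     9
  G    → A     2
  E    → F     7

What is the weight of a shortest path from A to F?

12

Paths from A to F:
A→C→F: 5 + 7 = 12
The minimum is 12.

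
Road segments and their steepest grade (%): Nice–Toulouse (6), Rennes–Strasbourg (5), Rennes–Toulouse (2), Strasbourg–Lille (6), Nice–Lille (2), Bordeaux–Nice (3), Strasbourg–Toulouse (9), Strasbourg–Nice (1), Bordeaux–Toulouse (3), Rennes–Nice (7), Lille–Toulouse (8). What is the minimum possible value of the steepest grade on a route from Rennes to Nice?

Comparing a few candidate routes:
Rennes - Toulouse - Lille - Strasbourg - Nice: max(2, 8, 6, 1) = 8
Rennes - Toulouse - Nice: max(2, 6) = 6
Rennes - Strasbourg - Lille - Nice: max(5, 6, 2) = 6
Rennes - Strasbourg - Nice: max(5, 1) = 5
Rennes - Nice: max(7) = 7
Rennes - Toulouse - Bordeaux - Nice: max(2, 3, 3) = 3
The minimum achievable maximum is 3%.

3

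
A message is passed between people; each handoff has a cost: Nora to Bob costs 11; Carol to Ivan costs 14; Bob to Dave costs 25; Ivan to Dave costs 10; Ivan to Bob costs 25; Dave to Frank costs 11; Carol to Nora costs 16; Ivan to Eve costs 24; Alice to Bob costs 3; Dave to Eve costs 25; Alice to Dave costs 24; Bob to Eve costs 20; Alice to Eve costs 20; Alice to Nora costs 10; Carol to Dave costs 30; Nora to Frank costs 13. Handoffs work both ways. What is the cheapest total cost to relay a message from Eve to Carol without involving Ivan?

46

Checking several routes:
Eve-Dave-Carol: 25 + 30 = 55
Eve-Alice-Bob-Nora-Carol: 20 + 3 + 11 + 16 = 50
Eve-Alice-Nora-Carol: 20 + 10 + 16 = 46
Eve-Bob-Nora-Carol: 20 + 11 + 16 = 47
Eve-Bob-Alice-Nora-Carol: 20 + 3 + 10 + 16 = 49
Shortest: 46.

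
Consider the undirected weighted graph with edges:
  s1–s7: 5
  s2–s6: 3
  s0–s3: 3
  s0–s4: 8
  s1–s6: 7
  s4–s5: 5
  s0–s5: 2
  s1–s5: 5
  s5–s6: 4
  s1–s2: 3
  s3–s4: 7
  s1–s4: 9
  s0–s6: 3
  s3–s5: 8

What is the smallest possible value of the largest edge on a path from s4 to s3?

Checking several routes:
s4 - s5 - s6 - s0 - s3: max(5, 4, 3, 3) = 5
s4 - s5 - s0 - s3: max(5, 2, 3) = 5
s4 - s3: max(7) = 7
s4 - s5 - s1 - s2 - s6 - s0 - s3: max(5, 5, 3, 3, 3, 3) = 5
Best route has worst link 5.

5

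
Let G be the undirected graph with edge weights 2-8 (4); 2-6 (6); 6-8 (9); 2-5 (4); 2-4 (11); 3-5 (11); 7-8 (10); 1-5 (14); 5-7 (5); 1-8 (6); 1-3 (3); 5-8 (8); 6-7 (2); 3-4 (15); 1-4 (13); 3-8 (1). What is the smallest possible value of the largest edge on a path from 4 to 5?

11

Checking several routes:
4 - 2 - 6 - 7 - 8 - 5: max(11, 6, 2, 10, 8) = 11
4 - 2 - 6 - 7 - 8 - 1 - 3 - 5: max(11, 6, 2, 10, 6, 3, 11) = 11
4 - 2 - 6 - 7 - 5: max(11, 6, 2, 5) = 11
4 - 2 - 6 - 7 - 8 - 3 - 5: max(11, 6, 2, 10, 1, 11) = 11
Smallest bottleneck: 11.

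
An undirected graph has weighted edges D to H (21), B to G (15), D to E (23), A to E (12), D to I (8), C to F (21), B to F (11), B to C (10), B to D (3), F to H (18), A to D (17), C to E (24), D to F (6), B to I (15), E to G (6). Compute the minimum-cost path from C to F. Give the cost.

Comparing a few candidate routes:
C→B→I→D→F: 10 + 15 + 8 + 6 = 39
C→B→D→H→F: 10 + 3 + 21 + 18 = 52
C→F: 21
C→B→D→F: 10 + 3 + 6 = 19
C→B→F: 10 + 11 = 21
The minimum is 19.

19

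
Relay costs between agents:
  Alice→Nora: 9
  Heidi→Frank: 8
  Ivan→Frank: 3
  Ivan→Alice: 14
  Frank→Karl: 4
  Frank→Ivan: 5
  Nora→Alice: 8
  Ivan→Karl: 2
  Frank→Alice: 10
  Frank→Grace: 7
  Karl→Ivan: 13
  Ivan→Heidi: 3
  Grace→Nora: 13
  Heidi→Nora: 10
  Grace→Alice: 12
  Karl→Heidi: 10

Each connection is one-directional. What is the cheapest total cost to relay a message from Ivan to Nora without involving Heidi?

22

Routes from Ivan to Nora avoiding Heidi:
Ivan→Frank→Grace→Alice→Nora: 3 + 7 + 12 + 9 = 31
Ivan→Frank→Grace→Nora: 3 + 7 + 13 = 23
Ivan→Frank→Alice→Nora: 3 + 10 + 9 = 22
Ivan→Alice→Nora: 14 + 9 = 23
Best route has total 22.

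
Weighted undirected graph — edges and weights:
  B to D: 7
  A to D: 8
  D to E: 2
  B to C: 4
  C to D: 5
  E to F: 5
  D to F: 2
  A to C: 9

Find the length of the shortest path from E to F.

4

Candidate routes:
E -> F: 5
E -> D -> F: 2 + 2 = 4
The minimum is 4.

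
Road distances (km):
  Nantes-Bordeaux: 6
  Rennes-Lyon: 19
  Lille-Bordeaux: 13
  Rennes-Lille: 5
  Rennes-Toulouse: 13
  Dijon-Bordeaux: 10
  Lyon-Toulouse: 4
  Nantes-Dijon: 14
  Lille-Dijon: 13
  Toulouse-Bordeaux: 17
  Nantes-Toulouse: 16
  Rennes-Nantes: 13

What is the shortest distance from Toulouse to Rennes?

13

Some routes from Toulouse to Rennes:
Toulouse-Rennes: 13
Toulouse-Lyon-Rennes: 4 + 19 = 23
Toulouse-Bordeaux-Nantes-Rennes: 17 + 6 + 13 = 36
Toulouse-Nantes-Rennes: 16 + 13 = 29
Toulouse-Bordeaux-Lille-Rennes: 17 + 13 + 5 = 35
Best route has total 13 km.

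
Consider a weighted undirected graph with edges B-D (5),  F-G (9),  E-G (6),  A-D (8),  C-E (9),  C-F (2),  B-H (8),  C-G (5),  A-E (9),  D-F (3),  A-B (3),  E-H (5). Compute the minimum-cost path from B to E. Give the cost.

12

A few of the B→E routes:
B→D→A→E: 5 + 8 + 9 = 22
B→H→E: 8 + 5 = 13
B→D→F→C→E: 5 + 3 + 2 + 9 = 19
B→D→F→G→E: 5 + 3 + 9 + 6 = 23
B→D→F→C→G→E: 5 + 3 + 2 + 5 + 6 = 21
B→A→E: 3 + 9 = 12
Shortest: 12.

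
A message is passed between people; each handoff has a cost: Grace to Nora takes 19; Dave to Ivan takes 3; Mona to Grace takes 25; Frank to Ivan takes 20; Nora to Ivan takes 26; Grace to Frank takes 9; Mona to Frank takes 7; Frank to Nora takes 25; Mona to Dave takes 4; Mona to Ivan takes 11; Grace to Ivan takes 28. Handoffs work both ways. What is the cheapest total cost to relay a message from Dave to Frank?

Comparing a few candidate routes:
Dave -> Mona -> Frank: 4 + 7 = 11
Dave -> Mona -> Ivan -> Frank: 4 + 11 + 20 = 35
Dave -> Ivan -> Mona -> Frank: 3 + 11 + 7 = 21
Dave -> Ivan -> Frank: 3 + 20 = 23
The minimum is 11.

11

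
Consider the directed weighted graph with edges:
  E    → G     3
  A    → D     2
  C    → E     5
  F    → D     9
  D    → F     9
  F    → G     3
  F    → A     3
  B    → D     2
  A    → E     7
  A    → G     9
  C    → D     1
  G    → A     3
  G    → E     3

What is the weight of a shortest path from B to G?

14

Routes from B to G:
B→D→F→A→E→G: 2 + 9 + 3 + 7 + 3 = 24
B→D→F→A→G: 2 + 9 + 3 + 9 = 23
B→D→F→G: 2 + 9 + 3 = 14
Shortest: 14.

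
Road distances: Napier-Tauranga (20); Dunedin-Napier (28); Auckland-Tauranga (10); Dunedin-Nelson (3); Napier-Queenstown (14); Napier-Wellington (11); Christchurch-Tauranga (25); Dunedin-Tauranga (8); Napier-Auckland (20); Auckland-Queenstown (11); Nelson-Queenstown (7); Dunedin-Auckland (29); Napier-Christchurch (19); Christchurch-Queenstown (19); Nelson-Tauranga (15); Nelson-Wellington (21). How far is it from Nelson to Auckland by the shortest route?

18

Some routes from Nelson to Auckland:
Nelson→Tauranga→Auckland: 15 + 10 = 25
Nelson→Dunedin→Auckland: 3 + 29 = 32
Nelson→Queenstown→Auckland: 7 + 11 = 18
Nelson→Dunedin→Tauranga→Auckland: 3 + 8 + 10 = 21
Best route has total 18.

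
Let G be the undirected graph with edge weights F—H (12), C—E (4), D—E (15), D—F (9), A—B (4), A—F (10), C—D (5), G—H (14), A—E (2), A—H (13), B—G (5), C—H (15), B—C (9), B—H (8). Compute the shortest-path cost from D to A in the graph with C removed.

17

Paths from D to A avoiding C:
D -> F -> H -> B -> A: 9 + 12 + 8 + 4 = 33
D -> F -> A: 9 + 10 = 19
D -> E -> A: 15 + 2 = 17
D -> F -> H -> A: 9 + 12 + 13 = 34
D -> F -> H -> G -> B -> A: 9 + 12 + 14 + 5 + 4 = 44
Best route has total 17.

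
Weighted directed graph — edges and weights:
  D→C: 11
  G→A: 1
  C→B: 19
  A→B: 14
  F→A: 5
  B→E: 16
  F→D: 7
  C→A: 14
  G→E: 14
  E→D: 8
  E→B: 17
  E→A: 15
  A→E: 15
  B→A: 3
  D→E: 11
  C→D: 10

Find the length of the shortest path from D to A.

25

Paths from D to A:
D → C → B → E → A: 11 + 19 + 16 + 15 = 61
D → C → B → A: 11 + 19 + 3 = 33
D → E → A: 11 + 15 = 26
D → E → B → A: 11 + 17 + 3 = 31
D → C → A: 11 + 14 = 25
Shortest: 25.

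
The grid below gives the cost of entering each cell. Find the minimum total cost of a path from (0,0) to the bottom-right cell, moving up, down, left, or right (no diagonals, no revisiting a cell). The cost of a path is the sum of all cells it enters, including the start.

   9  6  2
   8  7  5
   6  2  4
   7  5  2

28

Cheapest: (0,0) -> (0,1) -> (0,2) -> (1,2) -> (2,2) -> (3,2)
  9 + 6 + 2 + 5 + 4 + 2 = 28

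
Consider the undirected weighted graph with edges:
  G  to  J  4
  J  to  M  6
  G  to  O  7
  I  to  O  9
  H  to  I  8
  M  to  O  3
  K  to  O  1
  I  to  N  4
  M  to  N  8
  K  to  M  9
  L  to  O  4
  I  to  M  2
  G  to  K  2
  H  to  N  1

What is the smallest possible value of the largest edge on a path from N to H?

A few of the N→H routes:
N -> H: max(1) = 1
N -> I -> H: max(4, 8) = 8
N -> M -> I -> H: max(8, 2, 8) = 8
Smallest bottleneck: 1.

1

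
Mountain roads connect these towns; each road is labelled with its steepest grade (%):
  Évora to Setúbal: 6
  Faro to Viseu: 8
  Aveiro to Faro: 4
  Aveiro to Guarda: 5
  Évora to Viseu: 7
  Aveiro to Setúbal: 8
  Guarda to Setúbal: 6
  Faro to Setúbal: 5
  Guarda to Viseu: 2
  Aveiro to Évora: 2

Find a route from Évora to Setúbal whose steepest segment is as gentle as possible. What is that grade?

5

A few of the Évora→Setúbal routes:
Évora→Viseu→Guarda→Setúbal: max(7, 2, 6) = 7
Évora→Viseu→Guarda→Aveiro→Faro→Setúbal: max(7, 2, 5, 4, 5) = 7
Évora→Aveiro→Faro→Setúbal: max(2, 4, 5) = 5
Évora→Setúbal: max(6) = 6
Évora→Aveiro→Faro→Viseu→Guarda→Setúbal: max(2, 4, 8, 2, 6) = 8
Évora→Aveiro→Guarda→Setúbal: max(2, 5, 6) = 6
The minimum achievable maximum is 5%.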